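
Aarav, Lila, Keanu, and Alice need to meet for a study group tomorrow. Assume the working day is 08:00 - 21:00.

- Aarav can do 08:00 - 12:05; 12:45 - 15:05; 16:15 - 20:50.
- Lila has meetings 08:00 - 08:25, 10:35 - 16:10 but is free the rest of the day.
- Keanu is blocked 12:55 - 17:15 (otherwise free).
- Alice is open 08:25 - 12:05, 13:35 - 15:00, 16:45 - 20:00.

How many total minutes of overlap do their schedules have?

295

Aarav free: 08:00-12:05, 12:45-15:05, 16:15-20:50.
Lila free: 08:25-10:35, 16:10-21:00 (invert busy blocks within the working day).
Keanu free: 08:00-12:55, 17:15-21:00 (invert busy blocks within the working day).
Alice free: 08:25-12:05, 13:35-15:00, 16:45-20:00.
Aarav ∩ Lila: 08:25-10:35, 16:15-20:50.
Aarav ∩ Lila ∩ Keanu: 08:25-10:35, 17:15-20:50.
Aarav ∩ Lila ∩ Keanu ∩ Alice: 08:25-10:35, 17:15-20:00.
Those are the intersection windows.
Summing the common windows: 130 + 165 = 295 minutes.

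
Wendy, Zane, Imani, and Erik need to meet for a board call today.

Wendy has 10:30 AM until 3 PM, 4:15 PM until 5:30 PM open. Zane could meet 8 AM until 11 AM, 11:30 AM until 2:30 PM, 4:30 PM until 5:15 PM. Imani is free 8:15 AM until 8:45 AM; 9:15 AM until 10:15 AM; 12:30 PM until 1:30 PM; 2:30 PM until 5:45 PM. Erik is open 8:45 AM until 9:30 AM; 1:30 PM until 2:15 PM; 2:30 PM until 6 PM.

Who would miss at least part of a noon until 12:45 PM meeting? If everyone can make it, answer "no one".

Erik, Imani

Wendy: free for 12:00-12:45. Zane: free for 12:00-12:45. Imani: not fully free for 12:00-12:45. Erik: not fully free for 12:00-12:45.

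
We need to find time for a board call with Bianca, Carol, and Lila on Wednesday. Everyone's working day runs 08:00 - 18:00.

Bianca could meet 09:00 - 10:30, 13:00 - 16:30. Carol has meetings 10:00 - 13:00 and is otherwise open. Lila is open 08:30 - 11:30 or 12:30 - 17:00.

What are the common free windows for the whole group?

09:00-10:00, 13:00-16:30

Bianca free: 09:00-10:30, 13:00-16:30.
Carol free: 08:00-10:00, 13:00-18:00 (invert busy blocks within the working day).
Lila free: 08:30-11:30, 12:30-17:00.
Bianca ∩ Carol: 09:00-10:00, 13:00-16:30.
Bianca ∩ Carol ∩ Lila: 09:00-10:00, 13:00-16:30.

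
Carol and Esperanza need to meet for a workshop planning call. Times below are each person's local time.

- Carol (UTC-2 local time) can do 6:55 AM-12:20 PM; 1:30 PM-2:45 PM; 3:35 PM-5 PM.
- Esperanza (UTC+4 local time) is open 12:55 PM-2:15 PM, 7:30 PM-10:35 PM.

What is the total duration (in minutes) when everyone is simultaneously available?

215

Carol in UTC: 08:55-14:20, 15:30-16:45, 17:35-19:00 (add 2h to convert from UTC-2).
Esperanza in UTC: 08:55-10:15, 15:30-18:35 (subtract 4h to convert from UTC+4).
Carol ∩ Esperanza: 08:55-10:15, 15:30-16:45, 17:35-18:35.
Summing the common windows: 80 + 75 + 60 = 215 minutes.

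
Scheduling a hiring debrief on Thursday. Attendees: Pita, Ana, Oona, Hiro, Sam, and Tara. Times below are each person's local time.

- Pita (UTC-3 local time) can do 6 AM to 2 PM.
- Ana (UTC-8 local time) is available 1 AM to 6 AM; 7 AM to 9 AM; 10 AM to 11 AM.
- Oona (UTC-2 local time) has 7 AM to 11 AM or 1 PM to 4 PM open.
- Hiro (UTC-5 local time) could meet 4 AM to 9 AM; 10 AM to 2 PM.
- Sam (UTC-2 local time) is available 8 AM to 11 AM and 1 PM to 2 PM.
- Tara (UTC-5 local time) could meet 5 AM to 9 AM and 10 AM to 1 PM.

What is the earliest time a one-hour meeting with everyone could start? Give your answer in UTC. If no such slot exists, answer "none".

Pita in UTC: 09:00-17:00 (add 3h to convert from UTC-3).
Ana in UTC: 09:00-14:00, 15:00-17:00, 18:00-19:00 (add 8h to convert from UTC-8).
Oona in UTC: 09:00-13:00, 15:00-18:00 (add 2h to convert from UTC-2).
Hiro in UTC: 09:00-14:00, 15:00-19:00 (add 5h to convert from UTC-5).
Sam in UTC: 10:00-13:00, 15:00-16:00 (add 2h to convert from UTC-2).
Tara in UTC: 10:00-14:00, 15:00-18:00 (add 5h to convert from UTC-5).
Pita ∩ Ana: 09:00-14:00, 15:00-17:00.
Pita ∩ Ana ∩ Oona: 09:00-13:00, 15:00-17:00.
Pita ∩ Ana ∩ Oona ∩ Hiro: 09:00-13:00, 15:00-17:00.
Pita ∩ Ana ∩ Oona ∩ Hiro ∩ Sam: 10:00-13:00, 15:00-16:00.
Pita ∩ Ana ∩ Oona ∩ Hiro ∩ Sam ∩ Tara: 10:00-13:00, 15:00-16:00.
So the common availability across everyone is 10:00-13:00, 15:00-16:00.
The first common window of at least 60 minutes is 10:00-13:00, so the earliest start is 10:00.

10:00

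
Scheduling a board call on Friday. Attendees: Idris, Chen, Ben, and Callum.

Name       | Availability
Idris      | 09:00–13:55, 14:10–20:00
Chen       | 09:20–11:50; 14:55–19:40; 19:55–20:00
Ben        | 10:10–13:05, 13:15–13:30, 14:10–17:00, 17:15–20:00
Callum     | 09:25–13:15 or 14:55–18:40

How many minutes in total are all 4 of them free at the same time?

Idris ∩ Chen: 09:20-11:50, 14:55-19:40, 19:55-20:00.
Idris ∩ Chen ∩ Ben: 10:10-11:50, 14:55-17:00, 17:15-19:40, 19:55-20:00.
Idris ∩ Chen ∩ Ben ∩ Callum: 10:10-11:50, 14:55-17:00, 17:15-18:40.
Summing the common windows: 100 + 125 + 85 = 310 minutes.

310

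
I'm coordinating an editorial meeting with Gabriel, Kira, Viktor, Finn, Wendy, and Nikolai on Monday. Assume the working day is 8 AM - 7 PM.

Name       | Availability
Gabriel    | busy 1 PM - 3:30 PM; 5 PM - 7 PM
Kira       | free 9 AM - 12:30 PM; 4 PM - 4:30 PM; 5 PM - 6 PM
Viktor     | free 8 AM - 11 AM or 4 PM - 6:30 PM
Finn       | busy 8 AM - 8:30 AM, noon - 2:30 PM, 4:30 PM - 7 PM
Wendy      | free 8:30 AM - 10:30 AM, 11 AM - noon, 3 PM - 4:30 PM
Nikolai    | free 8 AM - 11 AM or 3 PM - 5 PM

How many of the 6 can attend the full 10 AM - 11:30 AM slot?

3

Gabriel free: 08:00-13:00, 15:30-17:00 (invert busy blocks within the working day).
Kira free: 09:00-12:30, 16:00-16:30, 17:00-18:00.
Viktor free: 08:00-11:00, 16:00-18:30.
Finn free: 08:30-12:00, 14:30-16:30 (invert busy blocks within the working day).
Wendy free: 08:30-10:30, 11:00-12:00, 15:00-16:30.
Nikolai free: 08:00-11:00, 15:00-17:00.
Gabriel, Kira, and Finn can make the full 10:00-11:30 slot — that's 3.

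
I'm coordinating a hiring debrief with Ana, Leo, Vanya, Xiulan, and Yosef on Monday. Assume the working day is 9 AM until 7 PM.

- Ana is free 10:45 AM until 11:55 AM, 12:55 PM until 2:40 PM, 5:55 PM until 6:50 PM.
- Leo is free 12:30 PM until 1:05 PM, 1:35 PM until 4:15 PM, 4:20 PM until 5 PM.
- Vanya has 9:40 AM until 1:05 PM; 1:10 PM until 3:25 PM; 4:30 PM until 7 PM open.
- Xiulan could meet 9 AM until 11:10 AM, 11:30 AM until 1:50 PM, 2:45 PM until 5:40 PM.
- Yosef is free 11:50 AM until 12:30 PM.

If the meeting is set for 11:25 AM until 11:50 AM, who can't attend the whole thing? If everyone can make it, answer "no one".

Ana: free for 11:25-11:50. Leo: not fully free for 11:25-11:50. Vanya: free for 11:25-11:50. Xiulan: not fully free for 11:25-11:50. Yosef: not fully free for 11:25-11:50.

Leo, Xiulan, Yosef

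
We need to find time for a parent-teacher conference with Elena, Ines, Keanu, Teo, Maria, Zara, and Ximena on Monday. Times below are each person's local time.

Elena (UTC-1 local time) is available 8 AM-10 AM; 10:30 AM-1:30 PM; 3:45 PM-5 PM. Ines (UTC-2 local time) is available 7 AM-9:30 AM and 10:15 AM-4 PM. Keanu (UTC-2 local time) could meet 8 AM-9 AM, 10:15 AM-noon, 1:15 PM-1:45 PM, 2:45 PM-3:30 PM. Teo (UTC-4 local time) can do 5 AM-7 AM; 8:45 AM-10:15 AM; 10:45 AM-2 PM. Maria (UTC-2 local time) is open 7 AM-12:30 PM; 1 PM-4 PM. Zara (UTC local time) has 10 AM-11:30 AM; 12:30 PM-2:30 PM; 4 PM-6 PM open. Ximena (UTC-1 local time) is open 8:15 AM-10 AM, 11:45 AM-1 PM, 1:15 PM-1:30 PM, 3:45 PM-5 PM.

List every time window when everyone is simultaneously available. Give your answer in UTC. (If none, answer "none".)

10:00-11:00, 12:45-14:00, 16:45-17:30

Elena in UTC: 09:00-11:00, 11:30-14:30, 16:45-18:00 (add 1h to convert from UTC-1).
Ines in UTC: 09:00-11:30, 12:15-18:00 (add 2h to convert from UTC-2).
Keanu in UTC: 10:00-11:00, 12:15-14:00, 15:15-15:45, 16:45-17:30 (add 2h to convert from UTC-2).
Teo in UTC: 09:00-11:00, 12:45-14:15, 14:45-18:00 (add 4h to convert from UTC-4).
Maria in UTC: 09:00-14:30, 15:00-18:00 (add 2h to convert from UTC-2).
Zara in UTC: 10:00-11:30, 12:30-14:30, 16:00-18:00.
Ximena in UTC: 09:15-11:00, 12:45-14:00, 14:15-14:30, 16:45-18:00 (add 1h to convert from UTC-1).
Elena ∩ Ines: 09:00-11:00, 12:15-14:30, 16:45-18:00.
Elena ∩ Ines ∩ Keanu: 10:00-11:00, 12:15-14:00, 16:45-17:30.
Elena ∩ Ines ∩ Keanu ∩ Teo: 10:00-11:00, 12:45-14:00, 16:45-17:30.
Elena ∩ Ines ∩ Keanu ∩ Teo ∩ Maria: 10:00-11:00, 12:45-14:00, 16:45-17:30.
Elena ∩ Ines ∩ Keanu ∩ Teo ∩ Maria ∩ Zara: 10:00-11:00, 12:45-14:00, 16:45-17:30.
Elena ∩ Ines ∩ Keanu ∩ Teo ∩ Maria ∩ Zara ∩ Ximena: 10:00-11:00, 12:45-14:00, 16:45-17:30.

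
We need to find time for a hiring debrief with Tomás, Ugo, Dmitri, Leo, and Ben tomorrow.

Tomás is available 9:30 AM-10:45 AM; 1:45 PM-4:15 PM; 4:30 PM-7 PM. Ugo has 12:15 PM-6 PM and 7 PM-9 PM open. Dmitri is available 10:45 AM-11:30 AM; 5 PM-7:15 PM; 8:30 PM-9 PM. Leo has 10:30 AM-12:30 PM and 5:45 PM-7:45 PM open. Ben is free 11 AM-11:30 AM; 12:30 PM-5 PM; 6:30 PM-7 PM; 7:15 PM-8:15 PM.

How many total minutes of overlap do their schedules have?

0

Tomás ∩ Ugo: 13:45-16:15, 16:30-18:00.
Tomás ∩ Ugo ∩ Dmitri: 17:00-18:00.
Tomás ∩ Ugo ∩ Dmitri ∩ Leo: 17:45-18:00.
Tomás ∩ Ugo ∩ Dmitri ∩ Leo ∩ Ben: ∅.
There is no time when everyone is free.
There is no common window, so the total is 0 minutes.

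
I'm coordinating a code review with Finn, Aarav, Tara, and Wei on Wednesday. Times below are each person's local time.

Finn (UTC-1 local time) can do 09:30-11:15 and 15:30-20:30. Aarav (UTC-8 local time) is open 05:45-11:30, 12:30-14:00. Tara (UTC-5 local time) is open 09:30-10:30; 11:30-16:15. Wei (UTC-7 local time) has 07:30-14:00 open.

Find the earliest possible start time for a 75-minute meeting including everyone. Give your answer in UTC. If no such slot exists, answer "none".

Finn in UTC: 10:30-12:15, 16:30-21:30 (add 1h to convert from UTC-1).
Aarav in UTC: 13:45-19:30, 20:30-22:00 (add 8h to convert from UTC-8).
Tara in UTC: 14:30-15:30, 16:30-21:15 (add 5h to convert from UTC-5).
Wei in UTC: 14:30-21:00 (add 7h to convert from UTC-7).
Finn ∩ Aarav: 16:30-19:30, 20:30-21:30.
Finn ∩ Aarav ∩ Tara: 16:30-19:30, 20:30-21:15.
Finn ∩ Aarav ∩ Tara ∩ Wei: 16:30-19:30, 20:30-21:00.
Those are the intersection windows.
The first common window of at least 75 minutes is 16:30-19:30, so the earliest start is 16:30.

16:30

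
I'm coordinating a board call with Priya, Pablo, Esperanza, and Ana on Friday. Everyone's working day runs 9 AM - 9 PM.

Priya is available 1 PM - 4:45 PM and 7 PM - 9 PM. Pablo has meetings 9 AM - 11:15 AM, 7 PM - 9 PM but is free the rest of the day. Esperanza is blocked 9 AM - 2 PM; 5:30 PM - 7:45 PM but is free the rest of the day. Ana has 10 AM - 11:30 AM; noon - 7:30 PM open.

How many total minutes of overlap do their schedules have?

165

Priya free: 13:00-16:45, 19:00-21:00.
Pablo free: 11:15-19:00 (invert busy blocks within the working day).
Esperanza free: 14:00-17:30, 19:45-21:00 (invert busy blocks within the working day).
Ana free: 10:00-11:30, 12:00-19:30.
Priya ∩ Pablo: 13:00-16:45.
Priya ∩ Pablo ∩ Esperanza: 14:00-16:45.
Priya ∩ Pablo ∩ Esperanza ∩ Ana: 14:00-16:45.
That's a single block of 165 minutes.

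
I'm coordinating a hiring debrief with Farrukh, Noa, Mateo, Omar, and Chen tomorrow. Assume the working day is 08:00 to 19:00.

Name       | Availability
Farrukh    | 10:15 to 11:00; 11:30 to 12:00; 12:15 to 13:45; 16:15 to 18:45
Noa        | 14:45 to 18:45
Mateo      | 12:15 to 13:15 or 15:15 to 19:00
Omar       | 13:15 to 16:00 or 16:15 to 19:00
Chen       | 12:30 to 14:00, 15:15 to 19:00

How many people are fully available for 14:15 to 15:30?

1

Omar can make the full 14:15-15:30 slot — that's 1.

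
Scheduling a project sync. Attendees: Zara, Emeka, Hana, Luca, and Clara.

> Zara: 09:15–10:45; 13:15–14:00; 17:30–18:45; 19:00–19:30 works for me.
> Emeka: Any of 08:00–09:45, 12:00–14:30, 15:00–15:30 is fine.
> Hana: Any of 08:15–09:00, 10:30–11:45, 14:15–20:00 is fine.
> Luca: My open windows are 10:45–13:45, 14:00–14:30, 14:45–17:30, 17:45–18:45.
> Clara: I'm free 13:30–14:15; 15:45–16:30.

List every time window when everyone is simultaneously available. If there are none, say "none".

Zara ∩ Emeka: 09:15-09:45, 13:15-14:00.
Zara ∩ Emeka ∩ Hana: ∅.
Zara ∩ Emeka ∩ Hana ∩ Luca: ∅.
Zara ∩ Emeka ∩ Hana ∩ Luca ∩ Clara: ∅.
There is no time when everyone is free.

none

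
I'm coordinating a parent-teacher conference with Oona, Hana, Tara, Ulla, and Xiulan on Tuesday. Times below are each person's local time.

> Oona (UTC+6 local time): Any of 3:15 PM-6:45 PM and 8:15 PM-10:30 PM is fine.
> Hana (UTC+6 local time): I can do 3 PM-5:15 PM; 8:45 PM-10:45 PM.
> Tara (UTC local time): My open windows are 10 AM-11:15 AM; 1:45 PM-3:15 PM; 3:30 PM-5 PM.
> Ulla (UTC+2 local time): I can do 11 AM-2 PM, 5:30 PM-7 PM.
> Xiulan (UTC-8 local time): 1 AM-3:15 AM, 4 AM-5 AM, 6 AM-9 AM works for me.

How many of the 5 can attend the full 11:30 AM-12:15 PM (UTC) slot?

1

Oona in UTC: 09:15-12:45, 14:15-16:30 (subtract 6h to convert from UTC+6).
Hana in UTC: 09:00-11:15, 14:45-16:45 (subtract 6h to convert from UTC+6).
Tara in UTC: 10:00-11:15, 13:45-15:15, 15:30-17:00.
Ulla in UTC: 09:00-12:00, 15:30-17:00 (subtract 2h to convert from UTC+2).
Xiulan in UTC: 09:00-11:15, 12:00-13:00, 14:00-17:00 (add 8h to convert from UTC-8).
Oona can make the full 11:30-12:15 slot — that's 1.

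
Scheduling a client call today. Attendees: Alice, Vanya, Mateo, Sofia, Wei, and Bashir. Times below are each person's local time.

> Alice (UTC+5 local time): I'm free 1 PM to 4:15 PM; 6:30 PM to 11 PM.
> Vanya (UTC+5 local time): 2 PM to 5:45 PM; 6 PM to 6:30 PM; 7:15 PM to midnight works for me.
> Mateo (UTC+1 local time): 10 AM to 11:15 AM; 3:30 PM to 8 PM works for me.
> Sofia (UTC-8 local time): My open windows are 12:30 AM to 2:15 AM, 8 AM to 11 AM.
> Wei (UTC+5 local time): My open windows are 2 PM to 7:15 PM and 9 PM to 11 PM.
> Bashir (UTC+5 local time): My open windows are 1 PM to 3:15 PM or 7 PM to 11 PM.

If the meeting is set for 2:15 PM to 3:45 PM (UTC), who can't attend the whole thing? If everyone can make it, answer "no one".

Alice in UTC: 08:00-11:15, 13:30-18:00 (subtract 5h to convert from UTC+5).
Vanya in UTC: 09:00-12:45, 13:00-13:30, 14:15-19:00 (subtract 5h to convert from UTC+5).
Mateo in UTC: 09:00-10:15, 14:30-19:00 (subtract 1h to convert from UTC+1).
Sofia in UTC: 08:30-10:15, 16:00-19:00 (add 8h to convert from UTC-8).
Wei in UTC: 09:00-14:15, 16:00-18:00 (subtract 5h to convert from UTC+5).
Bashir in UTC: 08:00-10:15, 14:00-18:00 (subtract 5h to convert from UTC+5).
Alice: free for 14:15-15:45. Vanya: free for 14:15-15:45. Mateo: not fully free for 14:15-15:45. Sofia: not fully free for 14:15-15:45. Wei: not fully free for 14:15-15:45. Bashir: free for 14:15-15:45.

Mateo, Sofia, Wei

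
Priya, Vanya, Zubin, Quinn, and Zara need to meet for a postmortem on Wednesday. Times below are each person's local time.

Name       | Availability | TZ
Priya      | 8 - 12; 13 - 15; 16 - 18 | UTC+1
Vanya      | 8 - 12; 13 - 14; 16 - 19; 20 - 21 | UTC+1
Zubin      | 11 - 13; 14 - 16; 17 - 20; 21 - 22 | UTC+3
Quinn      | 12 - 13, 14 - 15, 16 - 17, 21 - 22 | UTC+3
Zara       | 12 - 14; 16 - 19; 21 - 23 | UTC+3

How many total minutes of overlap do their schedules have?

Priya in UTC: 07:00-11:00, 12:00-14:00, 15:00-17:00 (subtract 1h to convert from UTC+1).
Vanya in UTC: 07:00-11:00, 12:00-13:00, 15:00-18:00, 19:00-20:00 (subtract 1h to convert from UTC+1).
Zubin in UTC: 08:00-10:00, 11:00-13:00, 14:00-17:00, 18:00-19:00 (subtract 3h to convert from UTC+3).
Quinn in UTC: 09:00-10:00, 11:00-12:00, 13:00-14:00, 18:00-19:00 (subtract 3h to convert from UTC+3).
Zara in UTC: 09:00-11:00, 13:00-16:00, 18:00-20:00 (subtract 3h to convert from UTC+3).
Priya ∩ Vanya: 07:00-11:00, 12:00-13:00, 15:00-17:00.
Priya ∩ Vanya ∩ Zubin: 08:00-10:00, 12:00-13:00, 15:00-17:00.
Priya ∩ Vanya ∩ Zubin ∩ Quinn: 09:00-10:00.
Priya ∩ Vanya ∩ Zubin ∩ Quinn ∩ Zara: 09:00-10:00.
So the common availability across everyone is 09:00-10:00.
That's a single block of 60 minutes.

60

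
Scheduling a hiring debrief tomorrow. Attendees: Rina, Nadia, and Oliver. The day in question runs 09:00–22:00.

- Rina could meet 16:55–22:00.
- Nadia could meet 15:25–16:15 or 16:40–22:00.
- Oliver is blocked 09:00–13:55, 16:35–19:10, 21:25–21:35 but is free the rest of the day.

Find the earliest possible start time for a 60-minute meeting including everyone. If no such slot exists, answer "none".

19:10

Rina free: 16:55-22:00.
Nadia free: 15:25-16:15, 16:40-22:00.
Oliver free: 13:55-16:35, 19:10-21:25, 21:35-22:00 (invert busy blocks within the working day).
Rina ∩ Nadia: 16:55-22:00.
Rina ∩ Nadia ∩ Oliver: 19:10-21:25, 21:35-22:00.
The first common window of at least 60 minutes is 19:10-21:25, so the earliest start is 19:10.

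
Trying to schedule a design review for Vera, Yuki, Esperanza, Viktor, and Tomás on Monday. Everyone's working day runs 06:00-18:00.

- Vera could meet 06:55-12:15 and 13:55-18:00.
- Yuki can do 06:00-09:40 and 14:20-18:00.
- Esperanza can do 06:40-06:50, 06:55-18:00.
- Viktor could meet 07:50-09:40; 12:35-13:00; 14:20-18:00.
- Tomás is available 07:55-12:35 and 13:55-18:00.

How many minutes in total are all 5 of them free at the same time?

325

Vera ∩ Yuki: 06:55-09:40, 14:20-18:00.
Vera ∩ Yuki ∩ Esperanza: 06:55-09:40, 14:20-18:00.
Vera ∩ Yuki ∩ Esperanza ∩ Viktor: 07:50-09:40, 14:20-18:00.
Vera ∩ Yuki ∩ Esperanza ∩ Viktor ∩ Tomás: 07:55-09:40, 14:20-18:00.
Summing the common windows: 105 + 220 = 325 minutes.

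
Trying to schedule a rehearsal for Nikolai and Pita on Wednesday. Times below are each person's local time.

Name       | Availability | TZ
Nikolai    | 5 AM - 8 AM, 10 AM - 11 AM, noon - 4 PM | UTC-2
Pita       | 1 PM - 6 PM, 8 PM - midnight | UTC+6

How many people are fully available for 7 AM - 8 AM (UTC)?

2

Nikolai in UTC: 07:00-10:00, 12:00-13:00, 14:00-18:00 (add 2h to convert from UTC-2).
Pita in UTC: 07:00-12:00, 14:00-18:00 (subtract 6h to convert from UTC+6).
Nikolai and Pita can make the full 07:00-08:00 slot — that's 2.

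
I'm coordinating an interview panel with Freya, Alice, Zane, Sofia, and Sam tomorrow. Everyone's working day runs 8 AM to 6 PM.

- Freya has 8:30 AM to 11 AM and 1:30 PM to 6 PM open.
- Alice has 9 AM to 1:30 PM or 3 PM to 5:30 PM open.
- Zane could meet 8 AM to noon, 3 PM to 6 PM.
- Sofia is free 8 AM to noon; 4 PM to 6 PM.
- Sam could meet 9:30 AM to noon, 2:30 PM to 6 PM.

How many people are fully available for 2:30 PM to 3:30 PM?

2

Freya and Sam can make the full 14:30-15:30 slot — that's 2.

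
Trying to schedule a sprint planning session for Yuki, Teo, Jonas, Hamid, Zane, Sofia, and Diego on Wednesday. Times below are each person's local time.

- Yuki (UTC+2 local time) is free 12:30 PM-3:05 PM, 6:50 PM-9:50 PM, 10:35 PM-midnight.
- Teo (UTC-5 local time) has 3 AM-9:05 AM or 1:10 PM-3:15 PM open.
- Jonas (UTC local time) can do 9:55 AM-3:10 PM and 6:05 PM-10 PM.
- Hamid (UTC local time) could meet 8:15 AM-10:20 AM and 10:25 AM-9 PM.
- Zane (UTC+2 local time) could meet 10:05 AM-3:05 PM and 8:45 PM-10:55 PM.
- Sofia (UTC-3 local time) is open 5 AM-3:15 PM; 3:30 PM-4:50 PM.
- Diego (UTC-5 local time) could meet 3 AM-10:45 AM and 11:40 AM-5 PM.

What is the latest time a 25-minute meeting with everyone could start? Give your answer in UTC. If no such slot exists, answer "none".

Yuki in UTC: 10:30-13:05, 16:50-19:50, 20:35-22:00 (subtract 2h to convert from UTC+2).
Teo in UTC: 08:00-14:05, 18:10-20:15 (add 5h to convert from UTC-5).
Jonas in UTC: 09:55-15:10, 18:05-22:00.
Hamid in UTC: 08:15-10:20, 10:25-21:00.
Zane in UTC: 08:05-13:05, 18:45-20:55 (subtract 2h to convert from UTC+2).
Sofia in UTC: 08:00-18:15, 18:30-19:50 (add 3h to convert from UTC-3).
Diego in UTC: 08:00-15:45, 16:40-22:00 (add 5h to convert from UTC-5).
Yuki ∩ Teo: 10:30-13:05, 18:10-19:50.
Yuki ∩ Teo ∩ Jonas: 10:30-13:05, 18:10-19:50.
Yuki ∩ Teo ∩ Jonas ∩ Hamid: 10:30-13:05, 18:10-19:50.
Yuki ∩ Teo ∩ Jonas ∩ Hamid ∩ Zane: 10:30-13:05, 18:45-19:50.
Yuki ∩ Teo ∩ Jonas ∩ Hamid ∩ Zane ∩ Sofia: 10:30-13:05, 18:45-19:50.
Yuki ∩ Teo ∩ Jonas ∩ Hamid ∩ Zane ∩ Sofia ∩ Diego: 10:30-13:05, 18:45-19:50.
The last common window of at least 25 minutes is 18:45-19:50; a 25-minute meeting can start as late as 19:25 and still end by 19:50.

19:25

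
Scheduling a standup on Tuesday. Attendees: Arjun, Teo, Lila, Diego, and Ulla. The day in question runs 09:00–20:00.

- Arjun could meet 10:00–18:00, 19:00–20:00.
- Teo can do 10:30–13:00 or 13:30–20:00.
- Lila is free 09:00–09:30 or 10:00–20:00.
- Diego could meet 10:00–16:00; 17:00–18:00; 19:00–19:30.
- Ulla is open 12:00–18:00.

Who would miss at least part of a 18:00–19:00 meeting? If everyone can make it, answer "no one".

Arjun, Diego, Ulla

Arjun: not fully free for 18:00-19:00. Teo: free for 18:00-19:00. Lila: free for 18:00-19:00. Diego: not fully free for 18:00-19:00. Ulla: not fully free for 18:00-19:00.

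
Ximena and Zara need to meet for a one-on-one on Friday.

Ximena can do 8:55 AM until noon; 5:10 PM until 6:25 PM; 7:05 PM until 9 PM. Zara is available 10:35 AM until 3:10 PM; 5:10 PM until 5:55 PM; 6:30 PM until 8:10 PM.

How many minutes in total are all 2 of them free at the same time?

195

Ximena ∩ Zara: 10:35-12:00, 17:10-17:55, 19:05-20:10.
Summing the common windows: 85 + 45 + 65 = 195 minutes.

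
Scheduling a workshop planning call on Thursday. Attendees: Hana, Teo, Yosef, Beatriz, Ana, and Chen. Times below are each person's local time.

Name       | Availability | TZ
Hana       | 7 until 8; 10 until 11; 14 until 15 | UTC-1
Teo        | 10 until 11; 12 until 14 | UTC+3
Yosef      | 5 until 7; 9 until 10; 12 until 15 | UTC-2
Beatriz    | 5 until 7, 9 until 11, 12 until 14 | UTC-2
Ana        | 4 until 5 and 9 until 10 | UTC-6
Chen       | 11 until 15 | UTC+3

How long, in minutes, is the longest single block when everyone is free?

Hana in UTC: 08:00-09:00, 11:00-12:00, 15:00-16:00 (add 1h to convert from UTC-1).
Teo in UTC: 07:00-08:00, 09:00-11:00 (subtract 3h to convert from UTC+3).
Yosef in UTC: 07:00-09:00, 11:00-12:00, 14:00-17:00 (add 2h to convert from UTC-2).
Beatriz in UTC: 07:00-09:00, 11:00-13:00, 14:00-16:00 (add 2h to convert from UTC-2).
Ana in UTC: 10:00-11:00, 15:00-16:00 (add 6h to convert from UTC-6).
Chen in UTC: 08:00-12:00 (subtract 3h to convert from UTC+3).
Hana ∩ Teo: ∅.
Hana ∩ Teo ∩ Yosef: ∅.
Hana ∩ Teo ∩ Yosef ∩ Beatriz: ∅.
Hana ∩ Teo ∩ Yosef ∩ Beatriz ∩ Ana: ∅.
Hana ∩ Teo ∩ Yosef ∩ Beatriz ∩ Ana ∩ Chen: ∅.
There is no time when everyone is free.
No common window exists, so the longest block is 0 minutes.

0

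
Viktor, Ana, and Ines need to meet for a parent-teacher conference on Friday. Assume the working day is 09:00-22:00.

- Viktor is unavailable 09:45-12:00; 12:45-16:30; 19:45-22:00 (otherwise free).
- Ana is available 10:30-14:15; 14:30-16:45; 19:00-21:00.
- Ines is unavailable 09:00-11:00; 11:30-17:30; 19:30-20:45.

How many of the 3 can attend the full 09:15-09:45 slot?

1

Viktor free: 09:00-09:45, 12:00-12:45, 16:30-19:45 (invert busy blocks within the working day).
Ana free: 10:30-14:15, 14:30-16:45, 19:00-21:00.
Ines free: 11:00-11:30, 17:30-19:30, 20:45-22:00 (invert busy blocks within the working day).
Viktor can make the full 09:15-09:45 slot — that's 1.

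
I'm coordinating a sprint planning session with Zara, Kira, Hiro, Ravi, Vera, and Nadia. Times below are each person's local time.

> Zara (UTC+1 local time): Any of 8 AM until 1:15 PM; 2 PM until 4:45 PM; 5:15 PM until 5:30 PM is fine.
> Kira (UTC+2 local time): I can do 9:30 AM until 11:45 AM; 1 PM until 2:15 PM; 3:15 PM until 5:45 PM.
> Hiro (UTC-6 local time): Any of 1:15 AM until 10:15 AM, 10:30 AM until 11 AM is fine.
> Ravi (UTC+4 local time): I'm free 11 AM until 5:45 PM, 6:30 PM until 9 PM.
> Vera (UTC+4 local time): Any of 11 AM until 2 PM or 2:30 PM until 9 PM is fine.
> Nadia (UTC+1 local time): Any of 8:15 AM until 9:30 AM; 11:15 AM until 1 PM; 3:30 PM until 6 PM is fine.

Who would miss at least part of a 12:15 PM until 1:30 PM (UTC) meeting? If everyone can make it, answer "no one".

Kira, Nadia, Zara

Zara in UTC: 07:00-12:15, 13:00-15:45, 16:15-16:30 (subtract 1h to convert from UTC+1).
Kira in UTC: 07:30-09:45, 11:00-12:15, 13:15-15:45 (subtract 2h to convert from UTC+2).
Hiro in UTC: 07:15-16:15, 16:30-17:00 (add 6h to convert from UTC-6).
Ravi in UTC: 07:00-13:45, 14:30-17:00 (subtract 4h to convert from UTC+4).
Vera in UTC: 07:00-10:00, 10:30-17:00 (subtract 4h to convert from UTC+4).
Nadia in UTC: 07:15-08:30, 10:15-12:00, 14:30-17:00 (subtract 1h to convert from UTC+1).
Zara: not fully free for 12:15-13:30. Kira: not fully free for 12:15-13:30. Hiro: free for 12:15-13:30. Ravi: free for 12:15-13:30. Vera: free for 12:15-13:30. Nadia: not fully free for 12:15-13:30.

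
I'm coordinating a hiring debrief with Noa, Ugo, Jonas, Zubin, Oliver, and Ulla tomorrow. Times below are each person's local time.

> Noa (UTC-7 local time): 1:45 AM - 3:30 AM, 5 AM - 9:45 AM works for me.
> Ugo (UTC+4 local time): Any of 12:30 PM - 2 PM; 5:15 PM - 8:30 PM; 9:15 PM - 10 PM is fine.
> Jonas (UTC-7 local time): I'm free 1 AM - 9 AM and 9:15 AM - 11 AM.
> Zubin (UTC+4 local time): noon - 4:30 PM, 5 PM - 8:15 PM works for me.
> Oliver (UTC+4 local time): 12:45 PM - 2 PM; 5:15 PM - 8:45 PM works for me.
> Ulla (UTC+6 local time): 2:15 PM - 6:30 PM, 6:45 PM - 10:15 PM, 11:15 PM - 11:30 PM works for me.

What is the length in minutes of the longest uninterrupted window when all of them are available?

165

Noa in UTC: 08:45-10:30, 12:00-16:45 (add 7h to convert from UTC-7).
Ugo in UTC: 08:30-10:00, 13:15-16:30, 17:15-18:00 (subtract 4h to convert from UTC+4).
Jonas in UTC: 08:00-16:00, 16:15-18:00 (add 7h to convert from UTC-7).
Zubin in UTC: 08:00-12:30, 13:00-16:15 (subtract 4h to convert from UTC+4).
Oliver in UTC: 08:45-10:00, 13:15-16:45 (subtract 4h to convert from UTC+4).
Ulla in UTC: 08:15-12:30, 12:45-16:15, 17:15-17:30 (subtract 6h to convert from UTC+6).
Noa ∩ Ugo: 08:45-10:00, 13:15-16:30.
Noa ∩ Ugo ∩ Jonas: 08:45-10:00, 13:15-16:00, 16:15-16:30.
Noa ∩ Ugo ∩ Jonas ∩ Zubin: 08:45-10:00, 13:15-16:00.
Noa ∩ Ugo ∩ Jonas ∩ Zubin ∩ Oliver: 08:45-10:00, 13:15-16:00.
Noa ∩ Ugo ∩ Jonas ∩ Zubin ∩ Oliver ∩ Ulla: 08:45-10:00, 13:15-16:00.
Those are the intersection windows.
The longest is 13:15-16:00 at 165 minutes.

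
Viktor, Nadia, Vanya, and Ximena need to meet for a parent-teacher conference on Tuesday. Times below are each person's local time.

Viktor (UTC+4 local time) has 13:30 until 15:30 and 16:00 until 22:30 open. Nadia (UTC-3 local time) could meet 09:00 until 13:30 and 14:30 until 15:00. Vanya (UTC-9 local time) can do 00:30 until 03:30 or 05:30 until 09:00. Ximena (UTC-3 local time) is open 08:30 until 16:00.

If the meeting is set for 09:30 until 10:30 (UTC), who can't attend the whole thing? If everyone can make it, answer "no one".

Viktor in UTC: 09:30-11:30, 12:00-18:30 (subtract 4h to convert from UTC+4).
Nadia in UTC: 12:00-16:30, 17:30-18:00 (add 3h to convert from UTC-3).
Vanya in UTC: 09:30-12:30, 14:30-18:00 (add 9h to convert from UTC-9).
Ximena in UTC: 11:30-19:00 (add 3h to convert from UTC-3).
Viktor: free for 09:30-10:30. Nadia: not fully free for 09:30-10:30. Vanya: free for 09:30-10:30. Ximena: not fully free for 09:30-10:30.

Nadia, Ximena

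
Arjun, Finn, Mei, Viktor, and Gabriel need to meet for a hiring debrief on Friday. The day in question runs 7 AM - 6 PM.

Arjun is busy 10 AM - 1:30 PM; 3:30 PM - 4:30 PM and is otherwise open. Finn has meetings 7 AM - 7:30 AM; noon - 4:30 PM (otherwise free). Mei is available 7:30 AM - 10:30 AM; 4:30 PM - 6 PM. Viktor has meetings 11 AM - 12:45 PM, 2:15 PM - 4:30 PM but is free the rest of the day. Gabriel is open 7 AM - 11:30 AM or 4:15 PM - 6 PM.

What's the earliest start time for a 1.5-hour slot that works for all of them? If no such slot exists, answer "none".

07:30

Arjun free: 07:00-10:00, 13:30-15:30, 16:30-18:00 (invert busy blocks within the working day).
Finn free: 07:30-12:00, 16:30-18:00 (invert busy blocks within the working day).
Mei free: 07:30-10:30, 16:30-18:00.
Viktor free: 07:00-11:00, 12:45-14:15, 16:30-18:00 (invert busy blocks within the working day).
Gabriel free: 07:00-11:30, 16:15-18:00.
Arjun ∩ Finn: 07:30-10:00, 16:30-18:00.
Arjun ∩ Finn ∩ Mei: 07:30-10:00, 16:30-18:00.
Arjun ∩ Finn ∩ Mei ∩ Viktor: 07:30-10:00, 16:30-18:00.
Arjun ∩ Finn ∩ Mei ∩ Viktor ∩ Gabriel: 07:30-10:00, 16:30-18:00.
So the common availability across everyone is 07:30-10:00, 16:30-18:00.
The first common window of at least 90 minutes is 07:30-10:00, so the earliest start is 07:30.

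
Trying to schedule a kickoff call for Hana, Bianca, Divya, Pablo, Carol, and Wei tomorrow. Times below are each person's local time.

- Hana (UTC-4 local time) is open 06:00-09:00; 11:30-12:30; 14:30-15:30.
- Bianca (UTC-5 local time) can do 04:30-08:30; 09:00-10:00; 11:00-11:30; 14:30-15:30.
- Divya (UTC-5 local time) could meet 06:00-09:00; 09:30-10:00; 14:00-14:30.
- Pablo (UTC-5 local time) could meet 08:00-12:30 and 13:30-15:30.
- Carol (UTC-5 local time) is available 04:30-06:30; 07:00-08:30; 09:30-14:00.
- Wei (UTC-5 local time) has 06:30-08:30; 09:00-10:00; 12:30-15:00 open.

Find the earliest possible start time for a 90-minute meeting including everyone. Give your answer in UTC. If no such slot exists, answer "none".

Hana in UTC: 10:00-13:00, 15:30-16:30, 18:30-19:30 (add 4h to convert from UTC-4).
Bianca in UTC: 09:30-13:30, 14:00-15:00, 16:00-16:30, 19:30-20:30 (add 5h to convert from UTC-5).
Divya in UTC: 11:00-14:00, 14:30-15:00, 19:00-19:30 (add 5h to convert from UTC-5).
Pablo in UTC: 13:00-17:30, 18:30-20:30 (add 5h to convert from UTC-5).
Carol in UTC: 09:30-11:30, 12:00-13:30, 14:30-19:00 (add 5h to convert from UTC-5).
Wei in UTC: 11:30-13:30, 14:00-15:00, 17:30-20:00 (add 5h to convert from UTC-5).
Hana ∩ Bianca: 10:00-13:00, 16:00-16:30.
Hana ∩ Bianca ∩ Divya: 11:00-13:00.
Hana ∩ Bianca ∩ Divya ∩ Pablo: ∅.
Hana ∩ Bianca ∩ Divya ∩ Pablo ∩ Carol: ∅.
Hana ∩ Bianca ∩ Divya ∩ Pablo ∩ Carol ∩ Wei: ∅.
There is no time when everyone is free.
No common window is at least 90 minutes long.

none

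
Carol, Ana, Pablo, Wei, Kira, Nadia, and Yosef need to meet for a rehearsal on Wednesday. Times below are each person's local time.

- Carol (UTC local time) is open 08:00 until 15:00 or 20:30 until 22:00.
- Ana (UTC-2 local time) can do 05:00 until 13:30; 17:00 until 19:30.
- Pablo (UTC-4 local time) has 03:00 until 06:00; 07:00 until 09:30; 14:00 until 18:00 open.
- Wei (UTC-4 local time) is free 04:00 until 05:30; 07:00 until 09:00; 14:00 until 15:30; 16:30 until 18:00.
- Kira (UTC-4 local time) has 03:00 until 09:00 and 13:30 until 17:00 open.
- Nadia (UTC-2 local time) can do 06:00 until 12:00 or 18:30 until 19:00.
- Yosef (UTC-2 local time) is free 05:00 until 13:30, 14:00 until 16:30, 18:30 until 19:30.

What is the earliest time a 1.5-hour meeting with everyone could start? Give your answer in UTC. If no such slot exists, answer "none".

Carol in UTC: 08:00-15:00, 20:30-22:00.
Ana in UTC: 07:00-15:30, 19:00-21:30 (add 2h to convert from UTC-2).
Pablo in UTC: 07:00-10:00, 11:00-13:30, 18:00-22:00 (add 4h to convert from UTC-4).
Wei in UTC: 08:00-09:30, 11:00-13:00, 18:00-19:30, 20:30-22:00 (add 4h to convert from UTC-4).
Kira in UTC: 07:00-13:00, 17:30-21:00 (add 4h to convert from UTC-4).
Nadia in UTC: 08:00-14:00, 20:30-21:00 (add 2h to convert from UTC-2).
Yosef in UTC: 07:00-15:30, 16:00-18:30, 20:30-21:30 (add 2h to convert from UTC-2).
Carol ∩ Ana: 08:00-15:00, 20:30-21:30.
Carol ∩ Ana ∩ Pablo: 08:00-10:00, 11:00-13:30, 20:30-21:30.
Carol ∩ Ana ∩ Pablo ∩ Wei: 08:00-09:30, 11:00-13:00, 20:30-21:30.
Carol ∩ Ana ∩ Pablo ∩ Wei ∩ Kira: 08:00-09:30, 11:00-13:00, 20:30-21:00.
Carol ∩ Ana ∩ Pablo ∩ Wei ∩ Kira ∩ Nadia: 08:00-09:30, 11:00-13:00, 20:30-21:00.
Carol ∩ Ana ∩ Pablo ∩ Wei ∩ Kira ∩ Nadia ∩ Yosef: 08:00-09:30, 11:00-13:00, 20:30-21:00.
So the common availability across everyone is 08:00-09:30, 11:00-13:00, 20:30-21:00.
The first common window of at least 90 minutes is 08:00-09:30, so the earliest start is 08:00.

08:00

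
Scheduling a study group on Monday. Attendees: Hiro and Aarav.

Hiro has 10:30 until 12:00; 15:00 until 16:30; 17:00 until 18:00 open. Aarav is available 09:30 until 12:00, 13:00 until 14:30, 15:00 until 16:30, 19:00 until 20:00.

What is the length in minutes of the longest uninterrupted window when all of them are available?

90

Hiro ∩ Aarav: 10:30-12:00, 15:00-16:30.
The longest is 10:30-12:00 at 90 minutes.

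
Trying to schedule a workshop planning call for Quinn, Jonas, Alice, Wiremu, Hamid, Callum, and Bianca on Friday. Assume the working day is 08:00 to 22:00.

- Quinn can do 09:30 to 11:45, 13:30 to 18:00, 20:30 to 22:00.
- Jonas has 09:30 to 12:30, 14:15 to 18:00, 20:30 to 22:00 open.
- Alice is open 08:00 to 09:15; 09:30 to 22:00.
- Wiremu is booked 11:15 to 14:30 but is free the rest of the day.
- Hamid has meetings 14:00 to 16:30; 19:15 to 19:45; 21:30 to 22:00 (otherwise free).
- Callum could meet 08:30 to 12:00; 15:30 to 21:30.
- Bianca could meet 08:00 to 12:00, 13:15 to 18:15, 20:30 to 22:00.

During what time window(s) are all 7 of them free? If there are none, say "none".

Quinn free: 09:30-11:45, 13:30-18:00, 20:30-22:00.
Jonas free: 09:30-12:30, 14:15-18:00, 20:30-22:00.
Alice free: 08:00-09:15, 09:30-22:00.
Wiremu free: 08:00-11:15, 14:30-22:00 (invert busy blocks within the working day).
Hamid free: 08:00-14:00, 16:30-19:15, 19:45-21:30 (invert busy blocks within the working day).
Callum free: 08:30-12:00, 15:30-21:30.
Bianca free: 08:00-12:00, 13:15-18:15, 20:30-22:00.
Quinn ∩ Jonas: 09:30-11:45, 14:15-18:00, 20:30-22:00.
Quinn ∩ Jonas ∩ Alice: 09:30-11:45, 14:15-18:00, 20:30-22:00.
Quinn ∩ Jonas ∩ Alice ∩ Wiremu: 09:30-11:15, 14:30-18:00, 20:30-22:00.
Quinn ∩ Jonas ∩ Alice ∩ Wiremu ∩ Hamid: 09:30-11:15, 16:30-18:00, 20:30-21:30.
Quinn ∩ Jonas ∩ Alice ∩ Wiremu ∩ Hamid ∩ Callum: 09:30-11:15, 16:30-18:00, 20:30-21:30.
Quinn ∩ Jonas ∩ Alice ∩ Wiremu ∩ Hamid ∩ Callum ∩ Bianca: 09:30-11:15, 16:30-18:00, 20:30-21:30.

09:30-11:15, 16:30-18:00, 20:30-21:30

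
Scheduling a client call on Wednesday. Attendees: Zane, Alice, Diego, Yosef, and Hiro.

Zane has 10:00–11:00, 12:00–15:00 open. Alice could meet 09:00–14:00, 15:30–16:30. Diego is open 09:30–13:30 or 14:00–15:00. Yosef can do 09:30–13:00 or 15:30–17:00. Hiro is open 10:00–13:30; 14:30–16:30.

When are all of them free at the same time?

10:00-11:00, 12:00-13:00

Zane ∩ Alice: 10:00-11:00, 12:00-14:00.
Zane ∩ Alice ∩ Diego: 10:00-11:00, 12:00-13:30.
Zane ∩ Alice ∩ Diego ∩ Yosef: 10:00-11:00, 12:00-13:00.
Zane ∩ Alice ∩ Diego ∩ Yosef ∩ Hiro: 10:00-11:00, 12:00-13:00.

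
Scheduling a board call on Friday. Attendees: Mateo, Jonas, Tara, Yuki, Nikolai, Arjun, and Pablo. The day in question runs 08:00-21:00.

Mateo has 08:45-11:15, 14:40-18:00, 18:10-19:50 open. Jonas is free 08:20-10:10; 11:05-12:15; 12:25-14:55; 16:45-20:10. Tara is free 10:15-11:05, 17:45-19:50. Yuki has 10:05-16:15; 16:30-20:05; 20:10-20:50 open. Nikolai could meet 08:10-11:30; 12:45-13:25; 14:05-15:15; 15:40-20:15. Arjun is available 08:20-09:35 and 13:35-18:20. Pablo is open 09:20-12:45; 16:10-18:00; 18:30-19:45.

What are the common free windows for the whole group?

17:45-18:00

Mateo ∩ Jonas: 08:45-10:10, 11:05-11:15, 14:40-14:55, 16:45-18:00, 18:10-19:50.
Mateo ∩ Jonas ∩ Tara: 17:45-18:00, 18:10-19:50.
Mateo ∩ Jonas ∩ Tara ∩ Yuki: 17:45-18:00, 18:10-19:50.
Mateo ∩ Jonas ∩ Tara ∩ Yuki ∩ Nikolai: 17:45-18:00, 18:10-19:50.
Mateo ∩ Jonas ∩ Tara ∩ Yuki ∩ Nikolai ∩ Arjun: 17:45-18:00, 18:10-18:20.
Mateo ∩ Jonas ∩ Tara ∩ Yuki ∩ Nikolai ∩ Arjun ∩ Pablo: 17:45-18:00.
So the common availability across everyone is 17:45-18:00.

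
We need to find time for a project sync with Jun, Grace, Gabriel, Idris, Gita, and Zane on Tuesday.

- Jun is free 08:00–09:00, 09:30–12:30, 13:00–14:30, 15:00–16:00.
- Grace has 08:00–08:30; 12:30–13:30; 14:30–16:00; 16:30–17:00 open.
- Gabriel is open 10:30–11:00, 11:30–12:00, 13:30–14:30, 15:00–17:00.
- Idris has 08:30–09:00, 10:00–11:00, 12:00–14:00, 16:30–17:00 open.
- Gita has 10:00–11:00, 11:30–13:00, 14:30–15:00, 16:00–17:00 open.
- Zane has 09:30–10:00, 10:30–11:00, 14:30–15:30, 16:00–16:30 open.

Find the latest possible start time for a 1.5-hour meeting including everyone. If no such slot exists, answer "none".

Jun ∩ Grace: 08:00-08:30, 13:00-13:30, 15:00-16:00.
Jun ∩ Grace ∩ Gabriel: 15:00-16:00.
Jun ∩ Grace ∩ Gabriel ∩ Idris: ∅.
Jun ∩ Grace ∩ Gabriel ∩ Idris ∩ Gita: ∅.
Jun ∩ Grace ∩ Gabriel ∩ Idris ∩ Gita ∩ Zane: ∅.
There is no time when everyone is free.
No common window is at least 90 minutes long.

none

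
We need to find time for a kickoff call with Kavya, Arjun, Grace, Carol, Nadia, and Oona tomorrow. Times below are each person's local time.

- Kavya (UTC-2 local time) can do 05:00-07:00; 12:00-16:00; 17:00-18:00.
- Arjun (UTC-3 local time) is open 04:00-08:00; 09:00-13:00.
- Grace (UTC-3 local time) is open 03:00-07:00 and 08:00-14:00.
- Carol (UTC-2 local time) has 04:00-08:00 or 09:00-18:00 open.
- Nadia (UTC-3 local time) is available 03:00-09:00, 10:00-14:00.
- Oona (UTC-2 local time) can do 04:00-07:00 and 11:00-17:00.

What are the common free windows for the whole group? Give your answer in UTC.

Kavya in UTC: 07:00-09:00, 14:00-18:00, 19:00-20:00 (add 2h to convert from UTC-2).
Arjun in UTC: 07:00-11:00, 12:00-16:00 (add 3h to convert from UTC-3).
Grace in UTC: 06:00-10:00, 11:00-17:00 (add 3h to convert from UTC-3).
Carol in UTC: 06:00-10:00, 11:00-20:00 (add 2h to convert from UTC-2).
Nadia in UTC: 06:00-12:00, 13:00-17:00 (add 3h to convert from UTC-3).
Oona in UTC: 06:00-09:00, 13:00-19:00 (add 2h to convert from UTC-2).
Kavya ∩ Arjun: 07:00-09:00, 14:00-16:00.
Kavya ∩ Arjun ∩ Grace: 07:00-09:00, 14:00-16:00.
Kavya ∩ Arjun ∩ Grace ∩ Carol: 07:00-09:00, 14:00-16:00.
Kavya ∩ Arjun ∩ Grace ∩ Carol ∩ Nadia: 07:00-09:00, 14:00-16:00.
Kavya ∩ Arjun ∩ Grace ∩ Carol ∩ Nadia ∩ Oona: 07:00-09:00, 14:00-16:00.

07:00-09:00, 14:00-16:00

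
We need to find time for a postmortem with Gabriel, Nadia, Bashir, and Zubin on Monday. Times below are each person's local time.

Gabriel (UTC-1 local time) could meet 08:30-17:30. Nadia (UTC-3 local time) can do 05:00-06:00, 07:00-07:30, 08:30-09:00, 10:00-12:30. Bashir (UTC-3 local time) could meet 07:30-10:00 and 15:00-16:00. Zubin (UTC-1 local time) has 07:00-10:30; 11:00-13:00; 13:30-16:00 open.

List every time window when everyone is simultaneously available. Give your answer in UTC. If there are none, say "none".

none

Gabriel in UTC: 09:30-18:30 (add 1h to convert from UTC-1).
Nadia in UTC: 08:00-09:00, 10:00-10:30, 11:30-12:00, 13:00-15:30 (add 3h to convert from UTC-3).
Bashir in UTC: 10:30-13:00, 18:00-19:00 (add 3h to convert from UTC-3).
Zubin in UTC: 08:00-11:30, 12:00-14:00, 14:30-17:00 (add 1h to convert from UTC-1).
Gabriel ∩ Nadia: 10:00-10:30, 11:30-12:00, 13:00-15:30.
Gabriel ∩ Nadia ∩ Bashir: 11:30-12:00.
Gabriel ∩ Nadia ∩ Bashir ∩ Zubin: ∅.
There is no time when everyone is free.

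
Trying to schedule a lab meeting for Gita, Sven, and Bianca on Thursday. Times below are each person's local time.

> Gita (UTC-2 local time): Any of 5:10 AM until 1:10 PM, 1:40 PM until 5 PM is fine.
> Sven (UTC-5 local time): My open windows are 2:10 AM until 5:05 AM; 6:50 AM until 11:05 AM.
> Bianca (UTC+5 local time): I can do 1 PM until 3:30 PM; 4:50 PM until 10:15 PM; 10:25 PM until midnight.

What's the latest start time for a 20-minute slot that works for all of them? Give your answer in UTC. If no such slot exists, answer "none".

Gita in UTC: 07:10-15:10, 15:40-19:00 (add 2h to convert from UTC-2).
Sven in UTC: 07:10-10:05, 11:50-16:05 (add 5h to convert from UTC-5).
Bianca in UTC: 08:00-10:30, 11:50-17:15, 17:25-19:00 (subtract 5h to convert from UTC+5).
Gita ∩ Sven: 07:10-10:05, 11:50-15:10, 15:40-16:05.
Gita ∩ Sven ∩ Bianca: 08:00-10:05, 11:50-15:10, 15:40-16:05.
The last common window of at least 20 minutes is 15:40-16:05; a 20-minute meeting can start as late as 15:45 and still end by 16:05.

15:45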